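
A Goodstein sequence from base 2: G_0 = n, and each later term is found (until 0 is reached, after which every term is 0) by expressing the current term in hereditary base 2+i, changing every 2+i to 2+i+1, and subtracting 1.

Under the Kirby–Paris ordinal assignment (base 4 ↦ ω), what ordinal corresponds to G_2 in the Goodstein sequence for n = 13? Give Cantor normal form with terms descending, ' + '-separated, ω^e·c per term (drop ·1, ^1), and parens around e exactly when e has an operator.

ω^(ω + 1) + ω^3·3 + ω^2·3 + ω·3 + 3

13 —HB2→ 2^(2 + 1) + 2^2 + 1 —bump→ 3^(3 + 1) + 3^3 + 1 = 109 —(−1)→ 108
108 —HB3→ 3^(3 + 1) + 3^3 —bump→ 4^(4 + 1) + 4^4 = 1280 —(−1)→ 1279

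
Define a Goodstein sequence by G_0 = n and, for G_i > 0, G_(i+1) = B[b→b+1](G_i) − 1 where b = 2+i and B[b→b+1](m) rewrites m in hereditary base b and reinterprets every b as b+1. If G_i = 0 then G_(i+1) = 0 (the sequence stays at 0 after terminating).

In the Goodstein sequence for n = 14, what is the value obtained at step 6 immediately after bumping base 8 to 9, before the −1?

i=0: 14 = 2^(2 + 1) + 2^2 + 2 (b=2); 2→3: 3^(3 + 1) + 3^3 + 3 = 111; 111−1 = 110
i=1: 110 = 3^(3 + 1) + 3^3 + 2 (b=3); 3→4: 4^(4 + 1) + 4^4 + 2 = 1282; 1282−1 = 1281
i=2: 1281 = 4^(4 + 1) + 4^4 + 1 (b=4); 4→5: 5^(5 + 1) + 5^5 + 1 = 18751; 18751−1 = 18750
i=3: 18750 = 5^(5 + 1) + 5^5 (b=5); 5→6: 6^(6 + 1) + 6^6 = 326592; 326592−1 = 326591
i=4: 326591 = 6^(6 + 1) + 5·6^5 + 5·6^4 + 5·6^3 + 5·6^2 + 5·6 + 5 (b=6); 6→7: 7^(7 + 1) + 5·7^5 + 5·7^4 + 5·7^3 + 5·7^2 + 5·7 + 5 = 5862841; 5862841−1 = 5862840
i=5: 5862840 = 7^(7 + 1) + 5·7^5 + 5·7^4 + 5·7^3 + 5·7^2 + 5·7 + 4 (b=7); 7→8: 8^(8 + 1) + 5·8^5 + 5·8^4 + 5·8^3 + 5·8^2 + 5·8 + 4 = 134404972; 134404972−1 = 134404971

3487116549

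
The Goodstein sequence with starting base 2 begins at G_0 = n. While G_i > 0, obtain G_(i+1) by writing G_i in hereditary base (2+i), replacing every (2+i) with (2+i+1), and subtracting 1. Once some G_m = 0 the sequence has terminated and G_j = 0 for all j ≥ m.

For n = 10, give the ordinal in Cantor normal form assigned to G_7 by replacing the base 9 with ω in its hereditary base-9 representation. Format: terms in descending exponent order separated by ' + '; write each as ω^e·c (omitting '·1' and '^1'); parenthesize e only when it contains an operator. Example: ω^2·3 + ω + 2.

(0) 10|_2 = 2^(2 + 1) + 2 ↦ 3^(3 + 1) + 3|_3 = 84 ⇒ 83
(1) 83|_3 = 3^(3 + 1) + 2 ↦ 4^(4 + 1) + 2|_4 = 1026 ⇒ 1025
(2) 1025|_4 = 4^(4 + 1) + 1 ↦ 5^(5 + 1) + 1|_5 = 15626 ⇒ 15625
(3) 15625|_5 = 5^(5 + 1) ↦ 6^(6 + 1)|_6 = 279936 ⇒ 279935
(4) 279935|_6 = 5·6^6 + 5·6^5 + 5·6^4 + 5·6^3 + 5·6^2 + 5·6 + 5 ↦ 5·7^7 + 5·7^5 + 5·7^4 + 5·7^3 + 5·7^2 + 5·7 + 5|_7 = 4215755 ⇒ 4215754
(5) 4215754|_7 = 5·7^7 + 5·7^5 + 5·7^4 + 5·7^3 + 5·7^2 + 5·7 + 4 ↦ 5·8^8 + 5·8^5 + 5·8^4 + 5·8^3 + 5·8^2 + 5·8 + 4|_8 = 84073324 ⇒ 84073323
(6) 84073323|_8 = 5·8^8 + 5·8^5 + 5·8^4 + 5·8^3 + 5·8^2 + 5·8 + 3 ↦ 5·9^9 + 5·9^5 + 5·9^4 + 5·9^3 + 5·9^2 + 5·9 + 3|_9 = 1937434593 ⇒ 1937434592

ω^ω·5 + ω^5·5 + ω^4·5 + ω^3·5 + ω^2·5 + ω·5 + 2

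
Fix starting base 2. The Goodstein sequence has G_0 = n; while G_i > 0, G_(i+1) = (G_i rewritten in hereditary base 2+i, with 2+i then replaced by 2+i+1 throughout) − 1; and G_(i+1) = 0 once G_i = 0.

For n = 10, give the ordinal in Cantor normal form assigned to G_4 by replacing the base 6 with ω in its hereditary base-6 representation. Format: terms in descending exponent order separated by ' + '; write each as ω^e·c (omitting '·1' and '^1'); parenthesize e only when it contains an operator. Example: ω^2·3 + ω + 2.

[0] 10 ≡ 2^(2 + 1) + 2 (base 2). Lift 3: 84. −1: 83.
[1] 83 ≡ 3^(3 + 1) + 2 (base 3). Lift 4: 1026. −1: 1025.
[2] 1025 ≡ 4^(4 + 1) + 1 (base 4). Lift 5: 15626. −1: 15625.
[3] 15625 ≡ 5^(5 + 1) (base 5). Lift 6: 279936. −1: 279935.
[4] 279935 ≡ 5·6^6 + 5·6^5 + 5·6^4 + 5·6^3 + 5·6^2 + 5·6 + 5 (base 6). Lift 7: 4215755. −1: 4215754.

ω^ω·5 + ω^5·5 + ω^4·5 + ω^3·5 + ω^2·5 + ω·5 + 5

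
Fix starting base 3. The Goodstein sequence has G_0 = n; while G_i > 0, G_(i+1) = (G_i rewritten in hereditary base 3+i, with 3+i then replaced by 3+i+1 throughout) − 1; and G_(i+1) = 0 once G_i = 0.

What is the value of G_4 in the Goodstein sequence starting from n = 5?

4

5 —HB3→ 3 + 2 —bump→ 4 + 2 = 6 —(−1)→ 5
5 —HB4→ 4 + 1 —bump→ 5 + 1 = 6 —(−1)→ 5
5 —HB5→ 5 —bump→ 6 = 6 —(−1)→ 5
5 —HB6→ 5 —bump→ 5 = 5 —(−1)→ 4
4 —HB7→ 4 —bump→ 4 = 4 —(−1)→ 3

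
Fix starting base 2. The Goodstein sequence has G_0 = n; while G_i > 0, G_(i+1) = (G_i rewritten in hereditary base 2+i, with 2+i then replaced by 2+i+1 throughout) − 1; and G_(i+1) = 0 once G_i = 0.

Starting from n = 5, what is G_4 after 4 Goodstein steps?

i=0: 5 = 2^2 + 1 (b=2); 2→3: 3^3 + 1 = 28; 28−1 = 27
i=1: 27 = 3^3 (b=3); 3→4: 4^4 = 256; 256−1 = 255
i=2: 255 = 3·4^3 + 3·4^2 + 3·4 + 3 (b=4); 4→5: 3·5^3 + 3·5^2 + 3·5 + 3 = 468; 468−1 = 467
i=3: 467 = 3·5^3 + 3·5^2 + 3·5 + 2 (b=5); 5→6: 3·6^3 + 3·6^2 + 3·6 + 2 = 776; 776−1 = 775
i=4: 775 = 3·6^3 + 3·6^2 + 3·6 + 1 (b=6); 6→7: 3·7^3 + 3·7^2 + 3·7 + 1 = 1198; 1198−1 = 1197

775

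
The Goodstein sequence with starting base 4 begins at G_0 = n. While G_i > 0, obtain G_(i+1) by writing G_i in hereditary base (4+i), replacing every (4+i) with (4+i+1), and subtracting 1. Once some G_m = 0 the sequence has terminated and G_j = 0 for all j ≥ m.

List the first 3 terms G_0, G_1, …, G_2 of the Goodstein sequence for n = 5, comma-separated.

base 4: 5 = 4 + 1; at 5: 5 + 1 = 6; next = 5
base 5: 5 = 5; at 6: 6 = 6; next = 5

5, 5, 5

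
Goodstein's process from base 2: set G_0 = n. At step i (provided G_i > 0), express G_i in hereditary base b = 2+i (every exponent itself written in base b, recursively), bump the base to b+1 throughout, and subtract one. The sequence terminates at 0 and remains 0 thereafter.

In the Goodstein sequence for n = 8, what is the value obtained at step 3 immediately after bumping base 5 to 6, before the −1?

i=0: 8 = 2^(2 + 1) (b=2); 2→3: 3^(3 + 1) = 81; 81−1 = 80
i=1: 80 = 2·3^3 + 2·3^2 + 2·3 + 2 (b=3); 3→4: 2·4^4 + 2·4^2 + 2·4 + 2 = 554; 554−1 = 553
i=2: 553 = 2·4^4 + 2·4^2 + 2·4 + 1 (b=4); 4→5: 2·5^5 + 2·5^2 + 2·5 + 1 = 6311; 6311−1 = 6310
i=3: 6310 = 2·5^5 + 2·5^2 + 2·5 (b=5); 5→6: 2·6^6 + 2·6^2 + 2·6 = 93396; 93396−1 = 93395

93396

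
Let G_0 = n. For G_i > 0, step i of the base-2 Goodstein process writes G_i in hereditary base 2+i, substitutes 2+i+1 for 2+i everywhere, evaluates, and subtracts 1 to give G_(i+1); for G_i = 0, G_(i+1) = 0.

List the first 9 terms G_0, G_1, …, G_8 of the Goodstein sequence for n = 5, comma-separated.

G_0=5  [base 2] 2^2 + 1  →[2↦3]→  3^3 + 1 = 28  −1 ⇒ G_1=27
G_1=27  [base 3] 3^3  →[3↦4]→  4^4 = 256  −1 ⇒ G_2=255
G_2=255  [base 4] 3·4^3 + 3·4^2 + 3·4 + 3  →[4↦5]→  3·5^3 + 3·5^2 + 3·5 + 3 = 468  −1 ⇒ G_3=467
G_3=467  [base 5] 3·5^3 + 3·5^2 + 3·5 + 2  →[5↦6]→  3·6^3 + 3·6^2 + 3·6 + 2 = 776  −1 ⇒ G_4=775
G_4=775  [base 6] 3·6^3 + 3·6^2 + 3·6 + 1  →[6↦7]→  3·7^3 + 3·7^2 + 3·7 + 1 = 1198  −1 ⇒ G_5=1197
G_5=1197  [base 7] 3·7^3 + 3·7^2 + 3·7  →[7↦8]→  3·8^3 + 3·8^2 + 3·8 = 1752  −1 ⇒ G_6=1751
G_6=1751  [base 8] 3·8^3 + 3·8^2 + 2·8 + 7  →[8↦9]→  3·9^3 + 3·9^2 + 2·9 + 7 = 2455  −1 ⇒ G_7=2454
G_7=2454  [base 9] 3·9^3 + 3·9^2 + 2·9 + 6  →[9↦10]→  3·10^3 + 3·10^2 + 2·10 + 6 = 3326  −1 ⇒ G_8=3325

5, 27, 255, 467, 775, 1197, 1751, 2454, 3325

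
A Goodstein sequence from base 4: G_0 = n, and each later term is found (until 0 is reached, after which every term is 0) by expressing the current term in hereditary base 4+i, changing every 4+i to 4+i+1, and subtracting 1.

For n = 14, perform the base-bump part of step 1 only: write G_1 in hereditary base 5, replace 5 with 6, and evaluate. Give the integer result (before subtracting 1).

G_0 = 14. HB_4(14) = 3·4 + 2. Bump = 17. G_1 = 16.
G_1 = 16. HB_5(16) = 3·5 + 1. Bump = 19. G_2 = 18.

19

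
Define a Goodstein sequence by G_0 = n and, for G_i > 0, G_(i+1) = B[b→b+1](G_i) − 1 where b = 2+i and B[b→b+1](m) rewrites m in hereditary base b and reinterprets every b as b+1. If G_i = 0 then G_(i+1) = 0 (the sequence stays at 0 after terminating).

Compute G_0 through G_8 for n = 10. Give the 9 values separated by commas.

10, 83, 1025, 15625, 279935, 4215754, 84073323, 1937434592, 50000555551

step 0: 10 = 2^(2 + 1) + 2; sub 3 for 2: 3^(3 + 1) + 3; = 84; G_1 = 84−1 = 83
step 1: 83 = 3^(3 + 1) + 2; sub 4 for 3: 4^(4 + 1) + 2; = 1026; G_2 = 1026−1 = 1025
step 2: 1025 = 4^(4 + 1) + 1; sub 5 for 4: 5^(5 + 1) + 1; = 15626; G_3 = 15626−1 = 15625
step 3: 15625 = 5^(5 + 1); sub 6 for 5: 6^(6 + 1); = 279936; G_4 = 279936−1 = 279935
step 4: 279935 = 5·6^6 + 5·6^5 + 5·6^4 + 5·6^3 + 5·6^2 + 5·6 + 5; sub 7 for 6: 5·7^7 + 5·7^5 + 5·7^4 + 5·7^3 + 5·7^2 + 5·7 + 5; = 4215755; G_5 = 4215755−1 = 4215754
step 5: 4215754 = 5·7^7 + 5·7^5 + 5·7^4 + 5·7^3 + 5·7^2 + 5·7 + 4; sub 8 for 7: 5·8^8 + 5·8^5 + 5·8^4 + 5·8^3 + 5·8^2 + 5·8 + 4; = 84073324; G_6 = 84073324−1 = 84073323
step 6: 84073323 = 5·8^8 + 5·8^5 + 5·8^4 + 5·8^3 + 5·8^2 + 5·8 + 3; sub 9 for 8: 5·9^9 + 5·9^5 + 5·9^4 + 5·9^3 + 5·9^2 + 5·9 + 3; = 1937434593; G_7 = 1937434593−1 = 1937434592
step 7: 1937434592 = 5·9^9 + 5·9^5 + 5·9^4 + 5·9^3 + 5·9^2 + 5·9 + 2; sub 10 for 9: 5·10^10 + 5·10^5 + 5·10^4 + 5·10^3 + 5·10^2 + 5·10 + 2; = 50000555552; G_8 = 50000555552−1 = 50000555551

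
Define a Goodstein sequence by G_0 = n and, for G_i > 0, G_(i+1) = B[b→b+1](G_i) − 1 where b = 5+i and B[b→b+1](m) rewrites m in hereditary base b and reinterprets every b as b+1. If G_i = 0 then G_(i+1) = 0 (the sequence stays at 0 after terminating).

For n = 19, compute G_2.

G_0 = 19. HB_5(19) = 3·5 + 4. Bump = 22. G_1 = 21.
G_1 = 21. HB_6(21) = 3·6 + 3. Bump = 24. G_2 = 23.

23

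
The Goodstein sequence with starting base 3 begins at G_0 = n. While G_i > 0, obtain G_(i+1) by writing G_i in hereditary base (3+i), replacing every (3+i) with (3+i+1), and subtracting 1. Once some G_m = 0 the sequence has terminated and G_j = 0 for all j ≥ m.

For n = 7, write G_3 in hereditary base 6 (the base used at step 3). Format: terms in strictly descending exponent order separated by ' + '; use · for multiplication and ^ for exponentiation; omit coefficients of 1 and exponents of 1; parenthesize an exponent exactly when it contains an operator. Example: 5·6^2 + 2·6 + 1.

6 + 3

[0] 7 ≡ 2·3 + 1 (base 3). Lift 4: 9. −1: 8.
[1] 8 ≡ 2·4 (base 4). Lift 5: 10. −1: 9.
[2] 9 ≡ 5 + 4 (base 5). Lift 6: 10. −1: 9.
[3] 9 ≡ 6 + 3 (base 6). Lift 7: 10. −1: 9.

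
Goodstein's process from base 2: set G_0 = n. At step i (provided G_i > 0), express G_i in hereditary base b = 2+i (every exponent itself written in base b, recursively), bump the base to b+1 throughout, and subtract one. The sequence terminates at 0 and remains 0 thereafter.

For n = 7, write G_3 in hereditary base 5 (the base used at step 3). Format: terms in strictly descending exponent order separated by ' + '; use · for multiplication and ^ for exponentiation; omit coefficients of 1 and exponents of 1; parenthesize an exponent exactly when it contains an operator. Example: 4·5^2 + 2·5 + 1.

5^5 + 2

step 0: 7 = 2^2 + 2 + 1; sub 3 for 2: 3^3 + 3 + 1; = 31; G_1 = 31−1 = 30
step 1: 30 = 3^3 + 3; sub 4 for 3: 4^4 + 4; = 260; G_2 = 260−1 = 259
step 2: 259 = 4^4 + 3; sub 5 for 4: 5^5 + 3; = 3128; G_3 = 3128−1 = 3127
step 3: 3127 = 5^5 + 2; sub 6 for 5: 6^6 + 2; = 46658; G_4 = 46658−1 = 46657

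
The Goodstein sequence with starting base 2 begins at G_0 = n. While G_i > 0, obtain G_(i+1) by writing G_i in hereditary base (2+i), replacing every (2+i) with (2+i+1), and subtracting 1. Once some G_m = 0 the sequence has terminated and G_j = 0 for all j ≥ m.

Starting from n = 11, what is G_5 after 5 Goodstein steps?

5764801

[0] 11 ≡ 2^(2 + 1) + 2 + 1 (base 2). Lift 3: 85. −1: 84.
[1] 84 ≡ 3^(3 + 1) + 3 (base 3). Lift 4: 1028. −1: 1027.
[2] 1027 ≡ 4^(4 + 1) + 3 (base 4). Lift 5: 15628. −1: 15627.
[3] 15627 ≡ 5^(5 + 1) + 2 (base 5). Lift 6: 279938. −1: 279937.
[4] 279937 ≡ 6^(6 + 1) + 1 (base 6). Lift 7: 5764802. −1: 5764801.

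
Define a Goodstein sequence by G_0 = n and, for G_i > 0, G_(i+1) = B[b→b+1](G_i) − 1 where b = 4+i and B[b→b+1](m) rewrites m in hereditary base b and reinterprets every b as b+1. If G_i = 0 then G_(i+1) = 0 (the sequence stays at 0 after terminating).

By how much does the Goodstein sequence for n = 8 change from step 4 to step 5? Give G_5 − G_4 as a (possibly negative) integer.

G_0 = 8. HB_4(8) = 2·4. Bump = 10. G_1 = 9.
G_1 = 9. HB_5(9) = 5 + 4. Bump = 10. G_2 = 9.
G_2 = 9. HB_6(9) = 6 + 3. Bump = 10. G_3 = 9.
G_3 = 9. HB_7(9) = 7 + 2. Bump = 10. G_4 = 9.
G_4 = 9. HB_8(9) = 8 + 1. Bump = 10. G_5 = 9.

0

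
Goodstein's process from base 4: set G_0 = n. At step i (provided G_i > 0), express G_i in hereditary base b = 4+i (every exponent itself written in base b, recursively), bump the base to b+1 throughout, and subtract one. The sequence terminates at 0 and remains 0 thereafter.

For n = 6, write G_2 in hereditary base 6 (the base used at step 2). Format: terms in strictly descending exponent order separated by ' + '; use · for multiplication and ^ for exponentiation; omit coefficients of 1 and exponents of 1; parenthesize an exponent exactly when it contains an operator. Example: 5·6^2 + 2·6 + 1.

6

6 —HB4→ 4 + 2 —bump→ 5 + 2 = 7 —(−1)→ 6
6 —HB5→ 5 + 1 —bump→ 6 + 1 = 7 —(−1)→ 6
6 —HB6→ 6 —bump→ 7 = 7 —(−1)→ 6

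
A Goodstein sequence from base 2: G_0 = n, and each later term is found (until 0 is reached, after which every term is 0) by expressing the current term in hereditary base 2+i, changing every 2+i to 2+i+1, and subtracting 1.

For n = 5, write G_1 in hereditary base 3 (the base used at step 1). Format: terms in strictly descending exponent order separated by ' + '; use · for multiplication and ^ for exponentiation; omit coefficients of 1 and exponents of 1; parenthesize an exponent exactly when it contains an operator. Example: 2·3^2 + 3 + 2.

3^3

step 0: 5 = 2^2 + 1; sub 3 for 2: 3^3 + 1; = 28; G_1 = 28−1 = 27
step 1: 27 = 3^3; sub 4 for 3: 4^4; = 256; G_2 = 256−1 = 255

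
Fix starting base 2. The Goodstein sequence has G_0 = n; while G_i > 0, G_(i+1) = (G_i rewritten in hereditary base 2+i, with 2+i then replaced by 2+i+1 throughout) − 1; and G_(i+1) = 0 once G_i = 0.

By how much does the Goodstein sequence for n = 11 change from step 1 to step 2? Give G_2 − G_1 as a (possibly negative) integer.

G_0 = 11. HB_2(11) = 2^(2 + 1) + 2 + 1. Bump = 85. G_1 = 84.
G_1 = 84. HB_3(84) = 3^(3 + 1) + 3. Bump = 1028. G_2 = 1027.

943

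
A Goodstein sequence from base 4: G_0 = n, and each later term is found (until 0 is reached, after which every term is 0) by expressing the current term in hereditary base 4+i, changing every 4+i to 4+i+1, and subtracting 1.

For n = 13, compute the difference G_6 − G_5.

13 —HB4→ 3·4 + 1 —bump→ 3·5 + 1 = 16 —(−1)→ 15
15 —HB5→ 3·5 —bump→ 3·6 = 18 —(−1)→ 17
17 —HB6→ 2·6 + 5 —bump→ 2·7 + 5 = 19 —(−1)→ 18
18 —HB7→ 2·7 + 4 —bump→ 2·8 + 4 = 20 —(−1)→ 19
19 —HB8→ 2·8 + 3 —bump→ 2·9 + 3 = 21 —(−1)→ 20
20 —HB9→ 2·9 + 2 —bump→ 2·10 + 2 = 22 —(−1)→ 21

1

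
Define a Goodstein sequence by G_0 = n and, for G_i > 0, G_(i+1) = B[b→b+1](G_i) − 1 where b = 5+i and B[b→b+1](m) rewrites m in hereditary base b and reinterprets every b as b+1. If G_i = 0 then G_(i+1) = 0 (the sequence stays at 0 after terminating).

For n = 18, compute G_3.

24

[0] 18 ≡ 3·5 + 3 (base 5). Lift 6: 21. −1: 20.
[1] 20 ≡ 3·6 + 2 (base 6). Lift 7: 23. −1: 22.
[2] 22 ≡ 3·7 + 1 (base 7). Lift 8: 25. −1: 24.
[3] 24 ≡ 3·8 (base 8). Lift 9: 27. −1: 26.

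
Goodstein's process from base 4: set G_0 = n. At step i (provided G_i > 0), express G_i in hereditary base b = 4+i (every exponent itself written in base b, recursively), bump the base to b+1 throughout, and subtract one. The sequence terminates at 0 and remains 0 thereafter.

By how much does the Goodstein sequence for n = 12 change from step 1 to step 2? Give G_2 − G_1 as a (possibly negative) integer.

1

i=0: 12 = 3·4 (b=4); 4→5: 3·5 = 15; 15−1 = 14
i=1: 14 = 2·5 + 4 (b=5); 5→6: 2·6 + 4 = 16; 16−1 = 15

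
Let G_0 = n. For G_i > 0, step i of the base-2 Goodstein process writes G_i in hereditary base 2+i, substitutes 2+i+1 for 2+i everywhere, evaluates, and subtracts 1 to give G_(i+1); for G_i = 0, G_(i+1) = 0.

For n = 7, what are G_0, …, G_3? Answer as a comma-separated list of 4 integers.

7, 30, 259, 3127

G_0=7  [base 2] 2^2 + 2 + 1  →[2↦3]→  3^3 + 3 + 1 = 31  −1 ⇒ G_1=30
G_1=30  [base 3] 3^3 + 3  →[3↦4]→  4^4 + 4 = 260  −1 ⇒ G_2=259
G_2=259  [base 4] 4^4 + 3  →[4↦5]→  5^5 + 3 = 3128  −1 ⇒ G_3=3127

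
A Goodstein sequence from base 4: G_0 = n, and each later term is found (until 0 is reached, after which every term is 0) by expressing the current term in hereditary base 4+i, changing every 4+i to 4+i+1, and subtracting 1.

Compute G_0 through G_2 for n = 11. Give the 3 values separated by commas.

[0] 11 ≡ 2·4 + 3 (base 4). Lift 5: 13. −1: 12.
[1] 12 ≡ 2·5 + 2 (base 5). Lift 6: 14. −1: 13.

11, 12, 13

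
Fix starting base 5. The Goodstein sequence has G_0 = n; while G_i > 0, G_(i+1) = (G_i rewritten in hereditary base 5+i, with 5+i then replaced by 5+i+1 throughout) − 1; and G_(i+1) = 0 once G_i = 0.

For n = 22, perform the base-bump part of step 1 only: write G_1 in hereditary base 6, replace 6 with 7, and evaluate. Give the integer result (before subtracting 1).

i=0: 22 = 4·5 + 2 (b=5); 5→6: 4·6 + 2 = 26; 26−1 = 25
i=1: 25 = 4·6 + 1 (b=6); 6→7: 4·7 + 1 = 29; 29−1 = 28

29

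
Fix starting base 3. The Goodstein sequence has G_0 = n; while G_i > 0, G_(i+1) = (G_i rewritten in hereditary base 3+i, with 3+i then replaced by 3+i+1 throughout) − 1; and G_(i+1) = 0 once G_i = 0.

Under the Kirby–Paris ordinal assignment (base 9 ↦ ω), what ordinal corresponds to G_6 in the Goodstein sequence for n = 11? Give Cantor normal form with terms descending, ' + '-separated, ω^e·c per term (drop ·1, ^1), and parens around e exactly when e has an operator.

ω·5 + 2

[0] 11 ≡ 3^2 + 2 (base 3). Lift 4: 18. −1: 17.
[1] 17 ≡ 4^2 + 1 (base 4). Lift 5: 26. −1: 25.
[2] 25 ≡ 5^2 (base 5). Lift 6: 36. −1: 35.
[3] 35 ≡ 5·6 + 5 (base 6). Lift 7: 40. −1: 39.
[4] 39 ≡ 5·7 + 4 (base 7). Lift 8: 44. −1: 43.
[5] 43 ≡ 5·8 + 3 (base 8). Lift 9: 48. −1: 47.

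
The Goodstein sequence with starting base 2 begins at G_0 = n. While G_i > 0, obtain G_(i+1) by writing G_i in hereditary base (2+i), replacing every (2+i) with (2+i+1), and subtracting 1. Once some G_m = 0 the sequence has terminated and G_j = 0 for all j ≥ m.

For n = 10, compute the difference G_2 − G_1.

942

(0) 10|_2 = 2^(2 + 1) + 2 ↦ 3^(3 + 1) + 3|_3 = 84 ⇒ 83
(1) 83|_3 = 3^(3 + 1) + 2 ↦ 4^(4 + 1) + 2|_4 = 1026 ⇒ 1025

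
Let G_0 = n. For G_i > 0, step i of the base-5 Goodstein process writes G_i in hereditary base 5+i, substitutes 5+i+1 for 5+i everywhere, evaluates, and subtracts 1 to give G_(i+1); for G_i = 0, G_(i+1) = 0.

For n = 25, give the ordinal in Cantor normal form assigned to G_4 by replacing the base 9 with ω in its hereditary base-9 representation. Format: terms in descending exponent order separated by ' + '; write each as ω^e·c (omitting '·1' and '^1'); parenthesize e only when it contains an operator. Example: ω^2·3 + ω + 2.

ω·5 + 2

25 —HB5→ 5^2 —bump→ 6^2 = 36 —(−1)→ 35
35 —HB6→ 5·6 + 5 —bump→ 5·7 + 5 = 40 —(−1)→ 39
39 —HB7→ 5·7 + 4 —bump→ 5·8 + 4 = 44 —(−1)→ 43
43 —HB8→ 5·8 + 3 —bump→ 5·9 + 3 = 48 —(−1)→ 47
47 —HB9→ 5·9 + 2 —bump→ 5·10 + 2 = 52 —(−1)→ 51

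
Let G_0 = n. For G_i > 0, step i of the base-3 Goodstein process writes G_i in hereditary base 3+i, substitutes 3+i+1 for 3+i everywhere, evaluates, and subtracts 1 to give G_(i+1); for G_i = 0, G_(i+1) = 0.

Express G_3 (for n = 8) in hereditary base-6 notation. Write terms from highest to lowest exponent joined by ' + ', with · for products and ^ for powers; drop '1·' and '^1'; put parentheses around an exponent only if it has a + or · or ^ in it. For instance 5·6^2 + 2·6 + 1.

8 —HB3→ 2·3 + 2 —bump→ 2·4 + 2 = 10 —(−1)→ 9
9 —HB4→ 2·4 + 1 —bump→ 2·5 + 1 = 11 —(−1)→ 10
10 —HB5→ 2·5 —bump→ 2·6 = 12 —(−1)→ 11
11 —HB6→ 6 + 5 —bump→ 7 + 5 = 12 —(−1)→ 11

6 + 5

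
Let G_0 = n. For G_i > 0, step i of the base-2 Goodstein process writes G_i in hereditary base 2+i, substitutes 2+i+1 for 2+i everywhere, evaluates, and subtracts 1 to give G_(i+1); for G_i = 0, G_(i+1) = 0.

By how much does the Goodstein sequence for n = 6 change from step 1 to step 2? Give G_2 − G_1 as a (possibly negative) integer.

step 0: 6 = 2^2 + 2; sub 3 for 2: 3^3 + 3; = 30; G_1 = 30−1 = 29
step 1: 29 = 3^3 + 2; sub 4 for 3: 4^4 + 2; = 258; G_2 = 258−1 = 257

228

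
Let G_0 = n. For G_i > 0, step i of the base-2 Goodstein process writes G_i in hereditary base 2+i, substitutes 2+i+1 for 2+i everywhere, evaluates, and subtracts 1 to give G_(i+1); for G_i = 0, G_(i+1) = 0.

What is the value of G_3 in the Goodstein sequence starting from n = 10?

10 —HB2→ 2^(2 + 1) + 2 —bump→ 3^(3 + 1) + 3 = 84 —(−1)→ 83
83 —HB3→ 3^(3 + 1) + 2 —bump→ 4^(4 + 1) + 2 = 1026 —(−1)→ 1025
1025 —HB4→ 4^(4 + 1) + 1 —bump→ 5^(5 + 1) + 1 = 15626 —(−1)→ 15625

15625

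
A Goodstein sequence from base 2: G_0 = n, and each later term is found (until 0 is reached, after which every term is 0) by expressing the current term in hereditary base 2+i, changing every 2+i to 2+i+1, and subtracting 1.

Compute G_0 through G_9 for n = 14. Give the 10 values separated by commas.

14, 110, 1281, 18750, 326591, 5862840, 134404971, 3487116548, 100000555551, 3138429262496

G_0=14  [base 2] 2^(2 + 1) + 2^2 + 2  →[2↦3]→  3^(3 + 1) + 3^3 + 3 = 111  −1 ⇒ G_1=110
G_1=110  [base 3] 3^(3 + 1) + 3^3 + 2  →[3↦4]→  4^(4 + 1) + 4^4 + 2 = 1282  −1 ⇒ G_2=1281
G_2=1281  [base 4] 4^(4 + 1) + 4^4 + 1  →[4↦5]→  5^(5 + 1) + 5^5 + 1 = 18751  −1 ⇒ G_3=18750
G_3=18750  [base 5] 5^(5 + 1) + 5^5  →[5↦6]→  6^(6 + 1) + 6^6 = 326592  −1 ⇒ G_4=326591
G_4=326591  [base 6] 6^(6 + 1) + 5·6^5 + 5·6^4 + 5·6^3 + 5·6^2 + 5·6 + 5  →[6↦7]→  7^(7 + 1) + 5·7^5 + 5·7^4 + 5·7^3 + 5·7^2 + 5·7 + 5 = 5862841  −1 ⇒ G_5=5862840
G_5=5862840  [base 7] 7^(7 + 1) + 5·7^5 + 5·7^4 + 5·7^3 + 5·7^2 + 5·7 + 4  →[7↦8]→  8^(8 + 1) + 5·8^5 + 5·8^4 + 5·8^3 + 5·8^2 + 5·8 + 4 = 134404972  −1 ⇒ G_6=134404971
G_6=134404971  [base 8] 8^(8 + 1) + 5·8^5 + 5·8^4 + 5·8^3 + 5·8^2 + 5·8 + 3  →[8↦9]→  9^(9 + 1) + 5·9^5 + 5·9^4 + 5·9^3 + 5·9^2 + 5·9 + 3 = 3487116549  −1 ⇒ G_7=3487116548
G_7=3487116548  [base 9] 9^(9 + 1) + 5·9^5 + 5·9^4 + 5·9^3 + 5·9^2 + 5·9 + 2  →[9↦10]→  10^(10 + 1) + 5·10^5 + 5·10^4 + 5·10^3 + 5·10^2 + 5·10 + 2 = 100000555552  −1 ⇒ G_8=100000555551
G_8=100000555551  [base 10] 10^(10 + 1) + 5·10^5 + 5·10^4 + 5·10^3 + 5·10^2 + 5·10 + 1  →[10↦11]→  11^(11 + 1) + 5·11^5 + 5·11^4 + 5·11^3 + 5·11^2 + 5·11 + 1 = 3138429262497  −1 ⇒ G_9=3138429262496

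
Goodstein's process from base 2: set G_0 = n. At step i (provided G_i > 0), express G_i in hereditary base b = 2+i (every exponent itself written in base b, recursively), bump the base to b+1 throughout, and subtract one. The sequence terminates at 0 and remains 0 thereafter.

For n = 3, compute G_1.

3

G_0=3  [base 2] 2 + 1  →[2↦3]→  3 + 1 = 4  −1 ⇒ G_1=3
G_1=3  [base 3] 3  →[3↦4]→  4 = 4  −1 ⇒ G_2=3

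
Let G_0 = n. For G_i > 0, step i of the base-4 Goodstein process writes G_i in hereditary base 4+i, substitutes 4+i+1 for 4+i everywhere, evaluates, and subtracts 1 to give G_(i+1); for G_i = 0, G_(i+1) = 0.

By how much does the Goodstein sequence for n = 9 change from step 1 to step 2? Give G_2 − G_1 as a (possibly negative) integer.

1

(0) 9|_4 = 2·4 + 1 ↦ 2·5 + 1|_5 = 11 ⇒ 10
(1) 10|_5 = 2·5 ↦ 2·6|_6 = 12 ⇒ 11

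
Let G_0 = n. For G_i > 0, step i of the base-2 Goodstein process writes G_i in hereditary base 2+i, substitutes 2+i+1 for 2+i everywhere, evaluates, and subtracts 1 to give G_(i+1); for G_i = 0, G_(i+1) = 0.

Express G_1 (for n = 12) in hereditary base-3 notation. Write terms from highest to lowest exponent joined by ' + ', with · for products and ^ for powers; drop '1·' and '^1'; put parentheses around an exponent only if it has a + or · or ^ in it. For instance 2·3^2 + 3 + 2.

12 —HB2→ 2^(2 + 1) + 2^2 —bump→ 3^(3 + 1) + 3^3 = 108 —(−1)→ 107
107 —HB3→ 3^(3 + 1) + 2·3^2 + 2·3 + 2 —bump→ 4^(4 + 1) + 2·4^2 + 2·4 + 2 = 1066 —(−1)→ 1065

3^(3 + 1) + 2·3^2 + 2·3 + 2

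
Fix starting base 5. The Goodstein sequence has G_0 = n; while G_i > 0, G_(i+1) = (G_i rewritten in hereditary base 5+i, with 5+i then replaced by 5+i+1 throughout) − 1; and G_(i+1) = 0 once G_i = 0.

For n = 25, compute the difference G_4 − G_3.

4

step 0: 25 = 5^2; sub 6 for 5: 6^2; = 36; G_1 = 36−1 = 35
step 1: 35 = 5·6 + 5; sub 7 for 6: 5·7 + 5; = 40; G_2 = 40−1 = 39
step 2: 39 = 5·7 + 4; sub 8 for 7: 5·8 + 4; = 44; G_3 = 44−1 = 43
step 3: 43 = 5·8 + 3; sub 9 for 8: 5·9 + 3; = 48; G_4 = 48−1 = 47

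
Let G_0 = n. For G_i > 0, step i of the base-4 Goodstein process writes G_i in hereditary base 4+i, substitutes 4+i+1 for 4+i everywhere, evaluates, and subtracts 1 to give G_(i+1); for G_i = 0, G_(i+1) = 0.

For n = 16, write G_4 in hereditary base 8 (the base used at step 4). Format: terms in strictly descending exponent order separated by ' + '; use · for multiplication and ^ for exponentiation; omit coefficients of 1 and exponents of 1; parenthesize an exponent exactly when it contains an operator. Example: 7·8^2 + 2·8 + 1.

(0) 16|_4 = 4^2 ↦ 5^2|_5 = 25 ⇒ 24
(1) 24|_5 = 4·5 + 4 ↦ 4·6 + 4|_6 = 28 ⇒ 27
(2) 27|_6 = 4·6 + 3 ↦ 4·7 + 3|_7 = 31 ⇒ 30
(3) 30|_7 = 4·7 + 2 ↦ 4·8 + 2|_8 = 34 ⇒ 33
(4) 33|_8 = 4·8 + 1 ↦ 4·9 + 1|_9 = 37 ⇒ 36

4·8 + 1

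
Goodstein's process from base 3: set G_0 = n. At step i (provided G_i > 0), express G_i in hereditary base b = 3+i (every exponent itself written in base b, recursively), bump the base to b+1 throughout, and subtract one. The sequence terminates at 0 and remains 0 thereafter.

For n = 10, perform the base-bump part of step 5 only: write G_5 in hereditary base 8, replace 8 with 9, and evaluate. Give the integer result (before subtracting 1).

37

(0) 10|_3 = 3^2 + 1 ↦ 4^2 + 1|_4 = 17 ⇒ 16
(1) 16|_4 = 4^2 ↦ 5^2|_5 = 25 ⇒ 24
(2) 24|_5 = 4·5 + 4 ↦ 4·6 + 4|_6 = 28 ⇒ 27
(3) 27|_6 = 4·6 + 3 ↦ 4·7 + 3|_7 = 31 ⇒ 30
(4) 30|_7 = 4·7 + 2 ↦ 4·8 + 2|_8 = 34 ⇒ 33
(5) 33|_8 = 4·8 + 1 ↦ 4·9 + 1|_9 = 37 ⇒ 36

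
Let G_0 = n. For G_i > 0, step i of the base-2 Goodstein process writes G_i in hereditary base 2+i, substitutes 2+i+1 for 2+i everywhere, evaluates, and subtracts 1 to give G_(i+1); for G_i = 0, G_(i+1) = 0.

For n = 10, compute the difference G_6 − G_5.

[0] 10 ≡ 2^(2 + 1) + 2 (base 2). Lift 3: 84. −1: 83.
[1] 83 ≡ 3^(3 + 1) + 2 (base 3). Lift 4: 1026. −1: 1025.
[2] 1025 ≡ 4^(4 + 1) + 1 (base 4). Lift 5: 15626. −1: 15625.
[3] 15625 ≡ 5^(5 + 1) (base 5). Lift 6: 279936. −1: 279935.
[4] 279935 ≡ 5·6^6 + 5·6^5 + 5·6^4 + 5·6^3 + 5·6^2 + 5·6 + 5 (base 6). Lift 7: 4215755. −1: 4215754.
[5] 4215754 ≡ 5·7^7 + 5·7^5 + 5·7^4 + 5·7^3 + 5·7^2 + 5·7 + 4 (base 7). Lift 8: 84073324. −1: 84073323.

79857569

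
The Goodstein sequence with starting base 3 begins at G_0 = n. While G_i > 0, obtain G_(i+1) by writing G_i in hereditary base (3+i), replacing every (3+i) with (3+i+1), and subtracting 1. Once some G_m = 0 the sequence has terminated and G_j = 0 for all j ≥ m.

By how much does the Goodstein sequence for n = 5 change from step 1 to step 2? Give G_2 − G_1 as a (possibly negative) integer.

0

i=0: 5 = 3 + 2 (b=3); 3→4: 4 + 2 = 6; 6−1 = 5
i=1: 5 = 4 + 1 (b=4); 4→5: 5 + 1 = 6; 6−1 = 5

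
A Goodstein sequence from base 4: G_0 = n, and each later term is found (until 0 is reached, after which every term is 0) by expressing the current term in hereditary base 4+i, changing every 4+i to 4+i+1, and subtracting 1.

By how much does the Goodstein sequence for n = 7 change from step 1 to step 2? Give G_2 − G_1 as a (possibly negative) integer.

step 0: 7 = 4 + 3; sub 5 for 4: 5 + 3; = 8; G_1 = 8−1 = 7
step 1: 7 = 5 + 2; sub 6 for 5: 6 + 2; = 8; G_2 = 8−1 = 7

0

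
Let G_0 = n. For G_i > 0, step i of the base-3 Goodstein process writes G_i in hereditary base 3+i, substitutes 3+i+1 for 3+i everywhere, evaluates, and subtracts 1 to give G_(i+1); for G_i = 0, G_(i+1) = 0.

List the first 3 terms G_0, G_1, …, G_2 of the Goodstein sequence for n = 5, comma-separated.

step 0: 5 = 3 + 2; sub 4 for 3: 4 + 2; = 6; G_1 = 6−1 = 5
step 1: 5 = 4 + 1; sub 5 for 4: 5 + 1; = 6; G_2 = 6−1 = 5

5, 5, 5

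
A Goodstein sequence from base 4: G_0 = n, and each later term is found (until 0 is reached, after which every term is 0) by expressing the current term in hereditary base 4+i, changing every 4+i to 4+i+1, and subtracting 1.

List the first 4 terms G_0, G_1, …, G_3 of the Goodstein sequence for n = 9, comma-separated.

9, 10, 11, 11

G_0=9  [base 4] 2·4 + 1  →[4↦5]→  2·5 + 1 = 11  −1 ⇒ G_1=10
G_1=10  [base 5] 2·5  →[5↦6]→  2·6 = 12  −1 ⇒ G_2=11
G_2=11  [base 6] 6 + 5  →[6↦7]→  7 + 5 = 12  −1 ⇒ G_3=11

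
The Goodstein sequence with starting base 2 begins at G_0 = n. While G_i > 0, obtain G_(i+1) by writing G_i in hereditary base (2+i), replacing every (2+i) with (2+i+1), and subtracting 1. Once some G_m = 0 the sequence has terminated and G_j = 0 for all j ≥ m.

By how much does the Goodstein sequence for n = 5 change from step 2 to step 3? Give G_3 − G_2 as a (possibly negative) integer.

G_0=5  [base 2] 2^2 + 1  →[2↦3]→  3^3 + 1 = 28  −1 ⇒ G_1=27
G_1=27  [base 3] 3^3  →[3↦4]→  4^4 = 256  −1 ⇒ G_2=255
G_2=255  [base 4] 3·4^3 + 3·4^2 + 3·4 + 3  →[4↦5]→  3·5^3 + 3·5^2 + 3·5 + 3 = 468  −1 ⇒ G_3=467

212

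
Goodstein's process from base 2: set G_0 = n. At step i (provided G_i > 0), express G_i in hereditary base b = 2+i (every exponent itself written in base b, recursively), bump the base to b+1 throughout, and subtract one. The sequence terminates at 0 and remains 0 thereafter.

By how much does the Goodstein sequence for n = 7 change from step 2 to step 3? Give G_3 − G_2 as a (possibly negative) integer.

7 —HB2→ 2^2 + 2 + 1 —bump→ 3^3 + 3 + 1 = 31 —(−1)→ 30
30 —HB3→ 3^3 + 3 —bump→ 4^4 + 4 = 260 —(−1)→ 259
259 —HB4→ 4^4 + 3 —bump→ 5^5 + 3 = 3128 —(−1)→ 3127

2868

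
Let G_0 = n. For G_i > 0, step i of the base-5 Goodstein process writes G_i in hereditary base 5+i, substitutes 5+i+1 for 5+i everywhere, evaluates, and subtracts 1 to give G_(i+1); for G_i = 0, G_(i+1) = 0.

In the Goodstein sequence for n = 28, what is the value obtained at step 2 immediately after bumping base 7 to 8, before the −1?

G_0 = 28. HB_5(28) = 5^2 + 3. Bump = 39. G_1 = 38.
G_1 = 38. HB_6(38) = 6^2 + 2. Bump = 51. G_2 = 50.
G_2 = 50. HB_7(50) = 7^2 + 1. Bump = 65. G_3 = 64.

65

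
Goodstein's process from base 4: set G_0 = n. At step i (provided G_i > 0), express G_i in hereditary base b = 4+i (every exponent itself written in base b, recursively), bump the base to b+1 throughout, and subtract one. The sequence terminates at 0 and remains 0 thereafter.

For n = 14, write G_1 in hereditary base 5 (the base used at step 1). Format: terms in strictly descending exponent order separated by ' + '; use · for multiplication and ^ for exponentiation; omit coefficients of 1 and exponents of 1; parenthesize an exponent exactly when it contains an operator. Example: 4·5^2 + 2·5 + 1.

step 0: 14 = 3·4 + 2; sub 5 for 4: 3·5 + 2; = 17; G_1 = 17−1 = 16
step 1: 16 = 3·5 + 1; sub 6 for 5: 3·6 + 1; = 19; G_2 = 19−1 = 18

3·5 + 1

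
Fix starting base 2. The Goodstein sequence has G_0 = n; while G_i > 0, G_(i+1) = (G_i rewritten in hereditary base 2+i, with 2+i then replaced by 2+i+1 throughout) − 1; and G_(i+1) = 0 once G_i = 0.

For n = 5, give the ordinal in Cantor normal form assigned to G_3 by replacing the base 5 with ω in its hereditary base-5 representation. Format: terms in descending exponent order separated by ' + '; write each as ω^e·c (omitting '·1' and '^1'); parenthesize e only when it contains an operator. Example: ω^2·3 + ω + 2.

i=0: 5 = 2^2 + 1 (b=2); 2→3: 3^3 + 1 = 28; 28−1 = 27
i=1: 27 = 3^3 (b=3); 3→4: 4^4 = 256; 256−1 = 255
i=2: 255 = 3·4^3 + 3·4^2 + 3·4 + 3 (b=4); 4→5: 3·5^3 + 3·5^2 + 3·5 + 3 = 468; 468−1 = 467
i=3: 467 = 3·5^3 + 3·5^2 + 3·5 + 2 (b=5); 5→6: 3·6^3 + 3·6^2 + 3·6 + 2 = 776; 776−1 = 775

ω^3·3 + ω^2·3 + ω·3 + 2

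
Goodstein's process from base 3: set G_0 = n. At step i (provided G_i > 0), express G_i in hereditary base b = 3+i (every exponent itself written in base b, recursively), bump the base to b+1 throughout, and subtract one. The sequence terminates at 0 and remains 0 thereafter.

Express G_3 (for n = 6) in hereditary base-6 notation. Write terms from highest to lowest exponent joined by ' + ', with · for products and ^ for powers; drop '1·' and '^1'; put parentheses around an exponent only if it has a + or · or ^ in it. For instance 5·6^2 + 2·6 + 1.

6 + 1

6 —HB3→ 2·3 —bump→ 2·4 = 8 —(−1)→ 7
7 —HB4→ 4 + 3 —bump→ 5 + 3 = 8 —(−1)→ 7
7 —HB5→ 5 + 2 —bump→ 6 + 2 = 8 —(−1)→ 7
7 —HB6→ 6 + 1 —bump→ 7 + 1 = 8 —(−1)→ 7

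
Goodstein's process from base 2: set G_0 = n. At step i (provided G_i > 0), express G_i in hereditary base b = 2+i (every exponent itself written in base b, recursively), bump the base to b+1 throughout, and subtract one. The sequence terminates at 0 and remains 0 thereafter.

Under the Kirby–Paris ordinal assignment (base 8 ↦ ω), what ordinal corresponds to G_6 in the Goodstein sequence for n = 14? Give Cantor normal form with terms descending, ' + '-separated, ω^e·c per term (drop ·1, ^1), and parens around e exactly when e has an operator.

14 —HB2→ 2^(2 + 1) + 2^2 + 2 —bump→ 3^(3 + 1) + 3^3 + 3 = 111 —(−1)→ 110
110 —HB3→ 3^(3 + 1) + 3^3 + 2 —bump→ 4^(4 + 1) + 4^4 + 2 = 1282 —(−1)→ 1281
1281 —HB4→ 4^(4 + 1) + 4^4 + 1 —bump→ 5^(5 + 1) + 5^5 + 1 = 18751 —(−1)→ 18750
18750 —HB5→ 5^(5 + 1) + 5^5 —bump→ 6^(6 + 1) + 6^6 = 326592 —(−1)→ 326591
326591 —HB6→ 6^(6 + 1) + 5·6^5 + 5·6^4 + 5·6^3 + 5·6^2 + 5·6 + 5 —bump→ 7^(7 + 1) + 5·7^5 + 5·7^4 + 5·7^3 + 5·7^2 + 5·7 + 5 = 5862841 —(−1)→ 5862840
5862840 —HB7→ 7^(7 + 1) + 5·7^5 + 5·7^4 + 5·7^3 + 5·7^2 + 5·7 + 4 —bump→ 8^(8 + 1) + 5·8^5 + 5·8^4 + 5·8^3 + 5·8^2 + 5·8 + 4 = 134404972 —(−1)→ 134404971
134404971 —HB8→ 8^(8 + 1) + 5·8^5 + 5·8^4 + 5·8^3 + 5·8^2 + 5·8 + 3 —bump→ 9^(9 + 1) + 5·9^5 + 5·9^4 + 5·9^3 + 5·9^2 + 5·9 + 3 = 3487116549 —(−1)→ 3487116548

ω^(ω + 1) + ω^5·5 + ω^4·5 + ω^3·5 + ω^2·5 + ω·5 + 3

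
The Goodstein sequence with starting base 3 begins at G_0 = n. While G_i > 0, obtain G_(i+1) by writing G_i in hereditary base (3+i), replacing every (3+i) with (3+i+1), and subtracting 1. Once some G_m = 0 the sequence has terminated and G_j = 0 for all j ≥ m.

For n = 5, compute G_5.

3

step 0: 5 = 3 + 2; sub 4 for 3: 4 + 2; = 6; G_1 = 6−1 = 5
step 1: 5 = 4 + 1; sub 5 for 4: 5 + 1; = 6; G_2 = 6−1 = 5
step 2: 5 = 5; sub 6 for 5: 6; = 6; G_3 = 6−1 = 5
step 3: 5 = 5; sub 7 for 6: 5; = 5; G_4 = 5−1 = 4
step 4: 4 = 4; sub 8 for 7: 4; = 4; G_5 = 4−1 = 3
step 5: 3 = 3; sub 9 for 8: 3; = 3; G_6 = 3−1 = 2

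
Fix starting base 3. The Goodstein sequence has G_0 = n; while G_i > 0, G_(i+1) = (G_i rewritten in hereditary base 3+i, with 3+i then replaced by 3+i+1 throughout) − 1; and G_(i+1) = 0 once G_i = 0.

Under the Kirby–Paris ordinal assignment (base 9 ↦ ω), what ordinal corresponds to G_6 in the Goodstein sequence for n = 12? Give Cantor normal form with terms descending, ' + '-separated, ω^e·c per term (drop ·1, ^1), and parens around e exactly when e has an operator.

G_0=12  [base 3] 3^2 + 3  →[3↦4]→  4^2 + 4 = 20  −1 ⇒ G_1=19
G_1=19  [base 4] 4^2 + 3  →[4↦5]→  5^2 + 3 = 28  −1 ⇒ G_2=27
G_2=27  [base 5] 5^2 + 2  →[5↦6]→  6^2 + 2 = 38  −1 ⇒ G_3=37
G_3=37  [base 6] 6^2 + 1  →[6↦7]→  7^2 + 1 = 50  −1 ⇒ G_4=49
G_4=49  [base 7] 7^2  →[7↦8]→  8^2 = 64  −1 ⇒ G_5=63
G_5=63  [base 8] 7·8 + 7  →[8↦9]→  7·9 + 7 = 70  −1 ⇒ G_6=69
G_6=69  [base 9] 7·9 + 6  →[9↦10]→  7·10 + 6 = 76  −1 ⇒ G_7=75

ω·7 + 6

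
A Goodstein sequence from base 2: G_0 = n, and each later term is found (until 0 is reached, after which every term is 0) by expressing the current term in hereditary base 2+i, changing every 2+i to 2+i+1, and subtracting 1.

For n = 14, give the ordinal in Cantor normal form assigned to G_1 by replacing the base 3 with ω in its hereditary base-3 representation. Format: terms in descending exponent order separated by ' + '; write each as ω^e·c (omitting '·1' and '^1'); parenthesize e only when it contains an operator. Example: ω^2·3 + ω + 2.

ω^(ω + 1) + ω^ω + 2

step 0: 14 = 2^(2 + 1) + 2^2 + 2; sub 3 for 2: 3^(3 + 1) + 3^3 + 3; = 111; G_1 = 111−1 = 110
step 1: 110 = 3^(3 + 1) + 3^3 + 2; sub 4 for 3: 4^(4 + 1) + 4^4 + 2; = 1282; G_2 = 1282−1 = 1281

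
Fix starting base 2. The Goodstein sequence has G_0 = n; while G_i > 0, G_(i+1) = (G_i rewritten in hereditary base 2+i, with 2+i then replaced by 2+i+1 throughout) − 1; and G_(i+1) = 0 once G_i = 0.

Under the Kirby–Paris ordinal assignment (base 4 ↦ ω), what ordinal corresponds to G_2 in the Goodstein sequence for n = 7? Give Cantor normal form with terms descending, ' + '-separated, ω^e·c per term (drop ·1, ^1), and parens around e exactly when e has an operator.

i=0: 7 = 2^2 + 2 + 1 (b=2); 2→3: 3^3 + 3 + 1 = 31; 31−1 = 30
i=1: 30 = 3^3 + 3 (b=3); 3→4: 4^4 + 4 = 260; 260−1 = 259
i=2: 259 = 4^4 + 3 (b=4); 4→5: 5^5 + 3 = 3128; 3128−1 = 3127

ω^ω + 3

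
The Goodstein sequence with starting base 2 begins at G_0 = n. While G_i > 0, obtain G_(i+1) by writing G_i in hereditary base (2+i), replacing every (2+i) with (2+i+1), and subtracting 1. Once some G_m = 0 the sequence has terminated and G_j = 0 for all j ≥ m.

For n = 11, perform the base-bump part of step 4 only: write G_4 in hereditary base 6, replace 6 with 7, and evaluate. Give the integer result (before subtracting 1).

step 0: 11 = 2^(2 + 1) + 2 + 1; sub 3 for 2: 3^(3 + 1) + 3 + 1; = 85; G_1 = 85−1 = 84
step 1: 84 = 3^(3 + 1) + 3; sub 4 for 3: 4^(4 + 1) + 4; = 1028; G_2 = 1028−1 = 1027
step 2: 1027 = 4^(4 + 1) + 3; sub 5 for 4: 5^(5 + 1) + 3; = 15628; G_3 = 15628−1 = 15627
step 3: 15627 = 5^(5 + 1) + 2; sub 6 for 5: 6^(6 + 1) + 2; = 279938; G_4 = 279938−1 = 279937

5764802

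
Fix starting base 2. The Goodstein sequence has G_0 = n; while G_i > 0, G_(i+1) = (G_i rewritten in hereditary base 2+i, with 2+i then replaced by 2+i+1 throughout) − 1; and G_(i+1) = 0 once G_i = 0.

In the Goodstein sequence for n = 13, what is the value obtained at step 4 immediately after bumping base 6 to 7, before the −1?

5765999

base 2: 13 = 2^(2 + 1) + 2^2 + 1; at 3: 3^(3 + 1) + 3^3 + 1 = 109; next = 108
base 3: 108 = 3^(3 + 1) + 3^3; at 4: 4^(4 + 1) + 4^4 = 1280; next = 1279
base 4: 1279 = 4^(4 + 1) + 3·4^3 + 3·4^2 + 3·4 + 3; at 5: 5^(5 + 1) + 3·5^3 + 3·5^2 + 3·5 + 3 = 16093; next = 16092
base 5: 16092 = 5^(5 + 1) + 3·5^3 + 3·5^2 + 3·5 + 2; at 6: 6^(6 + 1) + 3·6^3 + 3·6^2 + 3·6 + 2 = 280712; next = 280711
base 6: 280711 = 6^(6 + 1) + 3·6^3 + 3·6^2 + 3·6 + 1; at 7: 7^(7 + 1) + 3·7^3 + 3·7^2 + 3·7 + 1 = 5765999; next = 5765998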